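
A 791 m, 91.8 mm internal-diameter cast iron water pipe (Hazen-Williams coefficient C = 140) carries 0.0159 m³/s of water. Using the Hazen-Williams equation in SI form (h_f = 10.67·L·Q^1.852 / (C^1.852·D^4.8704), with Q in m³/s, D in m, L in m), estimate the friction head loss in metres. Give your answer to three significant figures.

h_f ≈ 47.0 m

h_f = 10.67·791·0.0159^1.852 / (140^1.852·0.0918^4.8704) = 47.00 m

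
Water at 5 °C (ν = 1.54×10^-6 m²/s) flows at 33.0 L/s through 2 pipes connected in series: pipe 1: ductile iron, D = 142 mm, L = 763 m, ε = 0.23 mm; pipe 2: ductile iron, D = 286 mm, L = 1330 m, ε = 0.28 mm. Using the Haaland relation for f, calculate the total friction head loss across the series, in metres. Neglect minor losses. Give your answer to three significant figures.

Pipe 1: V = 2.084 m/s, Re = 1.92×10^5, ε/D = 0.00162, f = 0.02314, h_1 = f(L/D)V²/2g = 27.52 m
Pipe 2: V = 0.5137 m/s, Re = 9.54×10^4, ε/D = 9.79×10^-4, f = 0.02199, h_2 = f(L/D)V²/2g = 1.375 m
Series → Q common, losses add: H = Σh = 28.89 m

H ≈ 28.9 m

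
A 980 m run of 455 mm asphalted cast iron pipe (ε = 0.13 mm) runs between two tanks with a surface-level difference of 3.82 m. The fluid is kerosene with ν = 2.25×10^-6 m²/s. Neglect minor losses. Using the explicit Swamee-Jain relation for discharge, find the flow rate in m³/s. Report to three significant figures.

Q ≈ 0.233 m³/s

Swamee-Jain (Type II): Q = -0.965·√(gD⁵h_f/L)·ln[ε/(3.7D) + √(3.17ν²L/(gD³h_f))]
√(gD⁵h_f/L) = √(9.81·0.455⁵·3.82/980) = 0.02731
ε/(3.7D) = 7.72×10^-5; √(3.17ν²L/(gD³h_f)) = 6.67×10^-5
Q = -0.965·0.02731·ln(1.440×10^-4) = 0.2331 m³/s
Check: V = 1.43 m/s, Re = 2.90×10^5, f = 0.01702, h_f = 3.84 m ≈ 3.82 m ✓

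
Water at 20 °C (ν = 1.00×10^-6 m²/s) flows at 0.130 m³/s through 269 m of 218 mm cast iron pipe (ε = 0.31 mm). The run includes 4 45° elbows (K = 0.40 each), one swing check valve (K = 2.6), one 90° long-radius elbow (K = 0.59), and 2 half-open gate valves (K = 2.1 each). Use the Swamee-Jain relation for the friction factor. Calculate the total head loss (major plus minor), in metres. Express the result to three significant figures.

H_L ≈ 22.2 m

V = 4Q/(πD²) = 3.483 m/s; V²/2g = 0.6183 m
Re = 7.59×10^5, ε/D = 0.00142 → f = 0.02184 (Swamee-Jain)
Major: h_f = f(L/D)·V²/2g = 0.02184·1234·0.6183 = 16.66 m
Minor: ΣK = 8.99; h_m = ΣK·V²/2g = 5.558 m
Total H_L = 16.66 + 5.558 = 22.22 m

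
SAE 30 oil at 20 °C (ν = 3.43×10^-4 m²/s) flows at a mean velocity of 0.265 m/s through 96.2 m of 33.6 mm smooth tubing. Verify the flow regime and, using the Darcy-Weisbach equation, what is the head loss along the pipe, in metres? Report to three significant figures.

h_f ≈ 25.3 m

Re = VD/ν = 0.265·0.03360/3.43×10^-4 = 26.0 → laminar (Re < 2300)
f = 64/Re = 2.465
h_f = f(L/D)V²/(2g) = 2.465·(96.2/0.03360)·0.265²/(2·9.81) = 25.26 m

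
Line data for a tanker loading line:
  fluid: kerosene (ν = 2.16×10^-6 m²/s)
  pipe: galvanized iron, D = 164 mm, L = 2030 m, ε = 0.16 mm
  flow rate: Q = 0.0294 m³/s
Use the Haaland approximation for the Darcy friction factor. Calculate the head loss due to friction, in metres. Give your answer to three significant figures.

V = 4Q/(πD²) = 4·0.0294/(π·0.164²) = 1.392 m/s
Re = VD/ν = 1.392·0.164/2.16×10^-6 = 1.06×10^5 → turbulent
ε/D = 0.16/164 = 9.76×10^-4
Haaland: f = 0.02177
h_f = f(L/D)V²/(2g) = 0.02177·(2030/0.164)·1.392²/(2·9.81) = 26.61 m

h_f ≈ 26.6 m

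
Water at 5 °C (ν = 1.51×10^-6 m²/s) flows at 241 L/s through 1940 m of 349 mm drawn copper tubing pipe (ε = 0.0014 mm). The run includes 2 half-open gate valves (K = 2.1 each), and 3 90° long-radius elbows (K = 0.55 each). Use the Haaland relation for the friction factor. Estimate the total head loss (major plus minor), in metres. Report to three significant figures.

V = 4Q/(πD²) = 2.519 m/s; V²/2g = 0.3235 m
Re = 5.82×10^5, ε/D = 4.01×10^-6 → f = 0.01276 (Haaland)
Major: h_f = f(L/D)·V²/2g = 0.01276·5559·0.3235 = 22.95 m
Minor: ΣK = 5.85; h_m = ΣK·V²/2g = 1.892 m
Total H_L = 22.95 + 1.892 = 24.84 m

H_L ≈ 24.8 m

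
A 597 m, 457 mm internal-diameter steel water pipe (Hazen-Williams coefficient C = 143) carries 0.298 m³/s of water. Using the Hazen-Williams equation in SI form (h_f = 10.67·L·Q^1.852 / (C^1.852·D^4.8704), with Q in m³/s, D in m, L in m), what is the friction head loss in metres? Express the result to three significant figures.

h_f = 10.67·597·0.298^1.852 / (143^1.852·0.457^4.8704) = 3.126 m

h_f ≈ 3.13 m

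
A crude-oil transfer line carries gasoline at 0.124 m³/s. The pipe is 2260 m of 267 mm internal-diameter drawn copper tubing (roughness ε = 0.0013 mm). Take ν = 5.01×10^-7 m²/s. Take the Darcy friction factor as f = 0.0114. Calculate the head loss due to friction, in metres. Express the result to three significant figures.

V = 4Q/(πD²) = 4·0.124/(π·0.267²) = 2.215 m/s
h_f = f(L/D)V²/(2g) = 0.01140·(2260/0.267)·2.215²/(2·9.81) = 24.12 m

h_f ≈ 24.1 m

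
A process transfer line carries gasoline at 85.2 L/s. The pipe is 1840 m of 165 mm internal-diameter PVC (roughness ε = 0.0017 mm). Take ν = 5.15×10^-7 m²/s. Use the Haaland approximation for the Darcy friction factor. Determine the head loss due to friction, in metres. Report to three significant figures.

h_f ≈ 102 m

V = 4Q/(πD²) = 4·0.0852/(π·0.165²) = 3.985 m/s
Re = VD/ν = 3.985·0.165/5.15×10^-7 = 1.28×10^6 → turbulent
ε/D = 0.0017/165 = 1.03×10^-5
Haaland: f = 0.01135
h_f = f(L/D)V²/(2g) = 0.01135·(1840/0.165)·3.985²/(2·9.81) = 102.4 m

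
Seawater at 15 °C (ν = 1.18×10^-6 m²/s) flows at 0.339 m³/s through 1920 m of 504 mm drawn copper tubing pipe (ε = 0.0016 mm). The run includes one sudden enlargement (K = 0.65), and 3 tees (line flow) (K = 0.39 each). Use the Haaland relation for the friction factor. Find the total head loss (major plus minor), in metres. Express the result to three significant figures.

V = 4Q/(πD²) = 1.699 m/s; V²/2g = 0.1472 m
Re = 7.26×10^5, ε/D = 3.17×10^-6 → f = 0.01228 (Haaland)
Major: h_f = f(L/D)·V²/2g = 0.01228·3810·0.1472 = 6.884 m
Minor: ΣK = 1.82; h_m = ΣK·V²/2g = 0.2678 m
Total H_L = 6.884 + 0.2678 = 7.152 m

H_L ≈ 7.15 m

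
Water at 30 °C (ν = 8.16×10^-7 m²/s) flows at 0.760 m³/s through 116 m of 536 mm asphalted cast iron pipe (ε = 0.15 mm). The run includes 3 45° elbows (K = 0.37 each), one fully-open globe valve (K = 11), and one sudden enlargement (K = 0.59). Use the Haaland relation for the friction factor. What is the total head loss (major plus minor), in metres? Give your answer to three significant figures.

V = 4Q/(πD²) = 3.368 m/s; V²/2g = 0.5782 m
Re = 2.21×10^6, ε/D = 2.80×10^-4 → f = 0.01506 (Haaland)
Major: h_f = f(L/D)·V²/2g = 0.01506·216.4·0.5782 = 1.885 m
Minor: ΣK = 12.7; h_m = ΣK·V²/2g = 7.343 m
Total H_L = 1.885 + 7.343 = 9.228 m

H_L ≈ 9.23 m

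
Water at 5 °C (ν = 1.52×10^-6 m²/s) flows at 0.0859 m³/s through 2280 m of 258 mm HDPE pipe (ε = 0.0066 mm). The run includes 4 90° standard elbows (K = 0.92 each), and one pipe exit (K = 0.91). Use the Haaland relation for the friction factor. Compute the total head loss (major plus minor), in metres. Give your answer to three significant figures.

H_L ≈ 18.6 m

V = 4Q/(πD²) = 1.643 m/s; V²/2g = 0.1376 m
Re = 2.79×10^5, ε/D = 2.56×10^-5 → f = 0.01475 (Haaland)
Major: h_f = f(L/D)·V²/2g = 0.01475·8837·0.1376 = 17.93 m
Minor: ΣK = 4.59; h_m = ΣK·V²/2g = 0.6316 m
Total H_L = 17.93 + 0.6316 = 18.56 m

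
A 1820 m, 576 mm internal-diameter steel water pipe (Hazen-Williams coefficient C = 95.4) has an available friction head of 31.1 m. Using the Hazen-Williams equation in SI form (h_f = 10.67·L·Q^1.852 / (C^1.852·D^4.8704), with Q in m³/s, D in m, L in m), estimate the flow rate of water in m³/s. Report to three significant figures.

Rearranging: Q = [h_f·C^1.852·D^4.8704 / (10.67·L)]^(1/1.852)
Q = [31.1·95.4^1.852·0.576^4.8704 / (10.67·1820)]^0.540 = 0.6919 m³/s

Q ≈ 0.692 m³/s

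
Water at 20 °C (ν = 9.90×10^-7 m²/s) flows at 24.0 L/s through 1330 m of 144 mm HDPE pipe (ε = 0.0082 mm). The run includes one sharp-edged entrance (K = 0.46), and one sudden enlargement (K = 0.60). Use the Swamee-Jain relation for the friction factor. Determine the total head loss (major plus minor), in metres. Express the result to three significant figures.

V = 4Q/(πD²) = 1.474 m/s; V²/2g = 0.1107 m
Re = 2.14×10^5, ε/D = 5.69×10^-5 → f = 0.01585 (Swamee-Jain)
Major: h_f = f(L/D)·V²/2g = 0.01585·9236·0.1107 = 16.20 m
Minor: ΣK = 1.06; h_m = ΣK·V²/2g = 0.1173 m
Total H_L = 16.20 + 0.1173 = 16.32 m

H_L ≈ 16.3 m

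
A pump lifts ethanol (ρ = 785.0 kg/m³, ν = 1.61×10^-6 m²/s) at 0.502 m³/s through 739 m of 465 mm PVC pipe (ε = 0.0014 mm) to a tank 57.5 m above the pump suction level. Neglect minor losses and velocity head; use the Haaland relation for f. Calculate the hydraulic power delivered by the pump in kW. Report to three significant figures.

P_hyd ≈ 255 kW

V = 4Q/(πD²) = 2.956 m/s; Re = 8.54×10^5; ε/D = 3.01×10^-6; f = 0.01194
h_f = f(L/D)V²/2g = 8.454 m
Total head H = z + h_f = 57.5 + 8.454 = 65.95 m
P_hyd = ρgQH = 785.0·9.81·0.502·65.95 = 255.0 kW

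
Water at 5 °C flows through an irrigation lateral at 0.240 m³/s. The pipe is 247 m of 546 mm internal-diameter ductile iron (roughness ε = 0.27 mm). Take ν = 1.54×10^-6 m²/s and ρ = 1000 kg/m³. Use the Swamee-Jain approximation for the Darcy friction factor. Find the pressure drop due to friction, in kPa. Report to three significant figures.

Δp ≈ 4.29 kPa

V = 4Q/(πD²) = 4·0.240/(π·0.546²) = 1.025 m/s
Re = VD/ν = 1.025·0.546/1.54×10^-6 = 3.63×10^5 → turbulent
ε/D = 0.27/546 = 4.95×10^-4
Swamee-Jain: f = 0.01806
h_f = f(L/D)V²/(2g) = 0.01806·(247/0.546)·1.025²/(2·9.81) = 0.4376 m
Δp = ρg·h_f = 1000·9.81·0.4376 = 4.293 kPa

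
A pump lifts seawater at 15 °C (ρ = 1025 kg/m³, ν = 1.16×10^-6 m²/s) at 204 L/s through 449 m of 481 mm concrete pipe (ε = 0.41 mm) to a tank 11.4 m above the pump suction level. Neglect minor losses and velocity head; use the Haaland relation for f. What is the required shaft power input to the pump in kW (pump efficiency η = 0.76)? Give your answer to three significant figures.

V = 4Q/(πD²) = 1.123 m/s; Re = 4.66×10^5; ε/D = 8.52×10^-4; f = 0.01956
h_f = f(L/D)V²/2g = 1.173 m
Total head H = z + h_f = 11.4 + 1.173 = 12.57 m
P_hyd = ρgQH = 1025·9.81·0.204·12.57 = 25.79 kW
P_shaft = P_hyd/η = 25.79/0.76 = 33.93 kW

P_shaft ≈ 33.9 kW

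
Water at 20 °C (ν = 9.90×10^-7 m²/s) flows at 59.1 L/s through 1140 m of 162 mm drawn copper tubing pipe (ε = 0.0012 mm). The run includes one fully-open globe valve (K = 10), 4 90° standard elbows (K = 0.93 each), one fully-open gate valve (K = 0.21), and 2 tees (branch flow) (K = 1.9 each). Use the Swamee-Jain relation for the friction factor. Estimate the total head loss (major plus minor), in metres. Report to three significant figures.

V = 4Q/(πD²) = 2.867 m/s; V²/2g = 0.4190 m
Re = 4.69×10^5, ε/D = 7.41×10^-6 → f = 0.01336 (Swamee-Jain)
Major: h_f = f(L/D)·V²/2g = 0.01336·7037·0.4190 = 39.38 m
Minor: ΣK = 17.7; h_m = ΣK·V²/2g = 7.429 m
Total H_L = 39.38 + 7.429 = 46.81 m

H_L ≈ 46.8 m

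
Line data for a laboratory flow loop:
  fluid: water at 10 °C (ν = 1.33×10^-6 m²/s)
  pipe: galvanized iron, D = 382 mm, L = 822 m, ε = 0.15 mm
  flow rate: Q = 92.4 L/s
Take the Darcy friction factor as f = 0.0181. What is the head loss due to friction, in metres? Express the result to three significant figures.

h_f ≈ 1.29 m

V = 4Q/(πD²) = 4·0.0924/(π·0.382²) = 0.8062 m/s
h_f = f(L/D)V²/(2g) = 0.01810·(822/0.382)·0.8062²/(2·9.81) = 1.290 m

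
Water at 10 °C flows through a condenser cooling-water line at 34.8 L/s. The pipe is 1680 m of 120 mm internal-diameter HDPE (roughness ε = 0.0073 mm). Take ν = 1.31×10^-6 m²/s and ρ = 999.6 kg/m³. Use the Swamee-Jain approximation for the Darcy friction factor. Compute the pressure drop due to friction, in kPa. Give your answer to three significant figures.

Δp ≈ 1010 kPa

V = 4Q/(πD²) = 4·0.0348/(π·0.120²) = 3.077 m/s
Re = VD/ν = 3.077·0.120/1.31×10^-6 = 2.82×10^5 → turbulent
ε/D = 0.0073/120 = 6.08×10^-5
Swamee-Jain: f = 0.01520
h_f = f(L/D)V²/(2g) = 0.01520·(1680/0.120)·3.077²/(2·9.81) = 102.7 m
Δp = ρg·h_f = 999.6·9.81·102.7 = 1007 kPa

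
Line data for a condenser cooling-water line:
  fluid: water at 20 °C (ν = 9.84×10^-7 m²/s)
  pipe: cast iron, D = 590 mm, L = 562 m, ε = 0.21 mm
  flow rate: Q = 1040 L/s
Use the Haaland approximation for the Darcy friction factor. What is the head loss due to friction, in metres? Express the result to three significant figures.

V = 4Q/(πD²) = 4·1.04/(π·0.590²) = 3.804 m/s
Re = VD/ν = 3.804·0.590/9.84×10^-7 = 2.28×10^6 → turbulent
ε/D = 0.21/590 = 3.56×10^-4
Haaland: f = 0.01578
h_f = f(L/D)V²/(2g) = 0.01578·(562/0.590)·3.804²/(2·9.81) = 11.09 m

h_f ≈ 11.1 m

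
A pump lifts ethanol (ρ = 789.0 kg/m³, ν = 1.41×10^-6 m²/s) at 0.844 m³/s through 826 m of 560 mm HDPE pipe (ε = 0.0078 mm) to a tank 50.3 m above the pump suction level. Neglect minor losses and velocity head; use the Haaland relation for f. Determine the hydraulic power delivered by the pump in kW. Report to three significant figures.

V = 4Q/(πD²) = 3.427 m/s; Re = 1.36×10^6; ε/D = 1.39×10^-5; f = 0.01133
h_f = f(L/D)V²/2g = 9.998 m
Total head H = z + h_f = 50.3 + 9.998 = 60.30 m
P_hyd = ρgQH = 789.0·9.81·0.844·60.30 = 393.9 kW

P_hyd ≈ 394 kW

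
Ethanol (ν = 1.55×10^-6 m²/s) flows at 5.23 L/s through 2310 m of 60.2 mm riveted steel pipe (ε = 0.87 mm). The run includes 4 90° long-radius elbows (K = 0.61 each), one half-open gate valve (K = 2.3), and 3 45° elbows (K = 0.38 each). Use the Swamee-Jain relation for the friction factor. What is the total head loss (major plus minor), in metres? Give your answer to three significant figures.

V = 4Q/(πD²) = 1.837 m/s; V²/2g = 0.1721 m
Re = 7.14×10^4, ε/D = 0.0145 → f = 0.04407 (Swamee-Jain)
Major: h_f = f(L/D)·V²/2g = 0.04407·38372·0.1721 = 291.0 m
Minor: ΣK = 5.88; h_m = ΣK·V²/2g = 1.012 m
Total H_L = 291.0 + 1.012 = 292.0 m

H_L ≈ 292 m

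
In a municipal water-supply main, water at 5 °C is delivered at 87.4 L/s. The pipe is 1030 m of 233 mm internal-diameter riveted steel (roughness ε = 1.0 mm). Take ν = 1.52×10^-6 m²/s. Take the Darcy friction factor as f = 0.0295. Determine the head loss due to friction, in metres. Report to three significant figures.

V = 4Q/(πD²) = 4·0.0874/(π·0.233²) = 2.050 m/s
h_f = f(L/D)V²/(2g) = 0.02950·(1030/0.233)·2.050²/(2·9.81) = 27.93 m

h_f ≈ 27.9 m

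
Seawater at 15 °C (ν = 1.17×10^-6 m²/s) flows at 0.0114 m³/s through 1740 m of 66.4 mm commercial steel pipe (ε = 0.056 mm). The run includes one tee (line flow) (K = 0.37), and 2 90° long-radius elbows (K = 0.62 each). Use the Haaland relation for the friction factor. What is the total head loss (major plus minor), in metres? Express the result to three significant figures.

H_L ≈ 295 m

V = 4Q/(πD²) = 3.292 m/s; V²/2g = 0.5524 m
Re = 1.87×10^5, ε/D = 8.43×10^-4 → f = 0.02035 (Haaland)
Major: h_f = f(L/D)·V²/2g = 0.02035·26205·0.5524 = 294.6 m
Minor: ΣK = 1.61; h_m = ΣK·V²/2g = 0.8894 m
Total H_L = 294.6 + 0.8894 = 295.5 m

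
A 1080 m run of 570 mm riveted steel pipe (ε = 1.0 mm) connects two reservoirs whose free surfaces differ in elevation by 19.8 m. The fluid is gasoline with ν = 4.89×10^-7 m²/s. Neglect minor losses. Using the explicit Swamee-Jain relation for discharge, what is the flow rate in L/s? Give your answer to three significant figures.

Q ≈ 767 L/s

Swamee-Jain (Type II): Q = -0.965·√(gD⁵h_f/L)·ln[ε/(3.7D) + √(3.17ν²L/(gD³h_f))]
√(gD⁵h_f/L) = √(9.81·0.570⁵·19.8/1080) = 0.1040
ε/(3.7D) = 4.74×10^-4; √(3.17ν²L/(gD³h_f)) = 4.77×10^-6
Q = -0.965·0.1040·ln(4.789×10^-4) = 0.7673 m³/s
Check: V = 3.01 m/s, Re = 3.51×10^6, f = 0.02272, h_f = 19.8 m ≈ 19.8 m ✓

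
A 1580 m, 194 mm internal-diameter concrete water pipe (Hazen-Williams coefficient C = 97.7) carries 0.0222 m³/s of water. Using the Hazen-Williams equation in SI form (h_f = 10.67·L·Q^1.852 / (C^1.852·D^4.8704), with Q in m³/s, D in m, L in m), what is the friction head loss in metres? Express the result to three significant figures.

h_f = 10.67·1580·0.0222^1.852 / (97.7^1.852·0.194^4.8704) = 8.865 m

h_f ≈ 8.86 m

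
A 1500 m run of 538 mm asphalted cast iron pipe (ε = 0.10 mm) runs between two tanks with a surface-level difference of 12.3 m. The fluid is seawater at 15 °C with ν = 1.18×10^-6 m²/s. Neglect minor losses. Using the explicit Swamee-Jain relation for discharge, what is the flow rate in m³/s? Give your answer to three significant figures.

Swamee-Jain (Type II): Q = -0.965·√(gD⁵h_f/L)·ln[ε/(3.7D) + √(3.17ν²L/(gD³h_f))]
√(gD⁵h_f/L) = √(9.81·0.538⁵·12.3/1500) = 0.06021
ε/(3.7D) = 5.02×10^-5; √(3.17ν²L/(gD³h_f)) = 1.88×10^-5
Q = -0.965·0.06021·ln(6.901×10^-5) = 0.5567 m³/s
Check: V = 2.45 m/s, Re = 1.12×10^6, f = 0.01452, h_f = 12.4 m ≈ 12.3 m ✓

Q ≈ 0.557 m³/s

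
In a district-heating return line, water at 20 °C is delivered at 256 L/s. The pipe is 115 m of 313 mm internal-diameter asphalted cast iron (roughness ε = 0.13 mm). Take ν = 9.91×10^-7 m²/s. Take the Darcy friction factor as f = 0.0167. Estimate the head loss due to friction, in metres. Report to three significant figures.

h_f ≈ 3.46 m

V = 4Q/(πD²) = 4·0.256/(π·0.313²) = 3.327 m/s
h_f = f(L/D)V²/(2g) = 0.01670·(115/0.313)·3.327²/(2·9.81) = 3.462 m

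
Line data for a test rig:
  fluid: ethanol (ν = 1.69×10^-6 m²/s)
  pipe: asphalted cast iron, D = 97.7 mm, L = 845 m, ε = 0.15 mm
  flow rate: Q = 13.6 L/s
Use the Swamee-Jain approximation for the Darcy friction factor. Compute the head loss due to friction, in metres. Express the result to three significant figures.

V = 4Q/(πD²) = 4·0.0136/(π·0.0977²) = 1.814 m/s
Re = VD/ν = 1.814·0.0977/1.69×10^-6 = 1.05×10^5 → turbulent
ε/D = 0.15/97.7 = 0.00154
Swamee-Jain: f = 0.02396
h_f = f(L/D)V²/(2g) = 0.02396·(845/0.0977)·1.814²/(2·9.81) = 34.76 m

h_f ≈ 34.8 m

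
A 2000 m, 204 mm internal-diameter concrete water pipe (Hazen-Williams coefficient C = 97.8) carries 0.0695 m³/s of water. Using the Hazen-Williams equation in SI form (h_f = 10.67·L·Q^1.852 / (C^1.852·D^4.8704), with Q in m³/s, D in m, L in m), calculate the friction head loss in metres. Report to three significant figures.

h_f = 10.67·2000·0.0695^1.852 / (97.8^1.852·0.204^4.8704) = 72.58 m

h_f ≈ 72.6 m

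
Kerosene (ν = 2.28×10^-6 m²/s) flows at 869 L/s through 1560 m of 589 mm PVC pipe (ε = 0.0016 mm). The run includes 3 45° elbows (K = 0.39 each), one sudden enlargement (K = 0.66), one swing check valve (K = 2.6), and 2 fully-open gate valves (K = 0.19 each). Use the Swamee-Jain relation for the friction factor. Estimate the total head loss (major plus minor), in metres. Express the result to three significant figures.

H_L ≈ 19.0 m

V = 4Q/(πD²) = 3.189 m/s; V²/2g = 0.5184 m
Re = 8.24×10^5, ε/D = 2.72×10^-6 → f = 0.01206 (Swamee-Jain)
Major: h_f = f(L/D)·V²/2g = 0.01206·2649·0.5184 = 16.55 m
Minor: ΣK = 4.81; h_m = ΣK·V²/2g = 2.494 m
Total H_L = 16.55 + 2.494 = 19.05 m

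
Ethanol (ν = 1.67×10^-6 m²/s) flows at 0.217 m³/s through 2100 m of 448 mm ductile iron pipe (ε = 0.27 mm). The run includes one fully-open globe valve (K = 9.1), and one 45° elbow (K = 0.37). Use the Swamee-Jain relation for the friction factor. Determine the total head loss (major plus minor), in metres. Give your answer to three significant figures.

V = 4Q/(πD²) = 1.377 m/s; V²/2g = 0.09659 m
Re = 3.69×10^5, ε/D = 6.03×10^-4 → f = 0.01867 (Swamee-Jain)
Major: h_f = f(L/D)·V²/2g = 0.01867·4688·0.09659 = 8.451 m
Minor: ΣK = 9.47; h_m = ΣK·V²/2g = 0.9147 m
Total H_L = 8.451 + 0.9147 = 9.366 m

H_L ≈ 9.37 m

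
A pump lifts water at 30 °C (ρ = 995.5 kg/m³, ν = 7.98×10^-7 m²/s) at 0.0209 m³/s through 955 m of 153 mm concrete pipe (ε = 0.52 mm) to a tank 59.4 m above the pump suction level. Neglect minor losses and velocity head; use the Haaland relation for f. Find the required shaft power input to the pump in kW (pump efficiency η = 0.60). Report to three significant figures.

V = 4Q/(πD²) = 1.137 m/s; Re = 2.18×10^5; ε/D = 0.00340; f = 0.02767
h_f = f(L/D)V²/2g = 11.38 m
Total head H = z + h_f = 59.4 + 11.38 = 70.78 m
P_hyd = ρgQH = 995.5·9.81·0.0209·70.78 = 14.45 kW
P_shaft = P_hyd/η = 14.45/0.60 = 24.08 kW

P_shaft ≈ 24.1 kW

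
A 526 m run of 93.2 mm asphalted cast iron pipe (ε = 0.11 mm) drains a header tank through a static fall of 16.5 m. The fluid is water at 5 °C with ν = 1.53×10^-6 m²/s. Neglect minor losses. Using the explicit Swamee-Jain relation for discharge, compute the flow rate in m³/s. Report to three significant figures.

Swamee-Jain (Type II): Q = -0.965·√(gD⁵h_f/L)·ln[ε/(3.7D) + √(3.17ν²L/(gD³h_f))]
√(gD⁵h_f/L) = √(9.81·0.0932⁵·16.5/526) = 0.001471
ε/(3.7D) = 3.19×10^-4; √(3.17ν²L/(gD³h_f)) = 1.73×10^-4
Q = -0.965·0.001471·ln(4.916×10^-4) = 0.01081 m³/s
Check: V = 1.59 m/s, Re = 9.66×10^4, f = 0.02302, h_f = 16.6 m ≈ 16.5 m ✓

Q ≈ 0.0108 m³/s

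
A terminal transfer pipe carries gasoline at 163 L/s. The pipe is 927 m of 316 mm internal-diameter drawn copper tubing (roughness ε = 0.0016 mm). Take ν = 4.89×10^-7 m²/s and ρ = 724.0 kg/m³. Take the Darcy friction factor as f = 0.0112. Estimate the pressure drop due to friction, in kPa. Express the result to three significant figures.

V = 4Q/(πD²) = 4·0.163/(π·0.316²) = 2.078 m/s
h_f = f(L/D)V²/(2g) = 0.01120·(927/0.316)·2.078²/(2·9.81) = 7.234 m
Δp = ρg·h_f = 724.0·9.81·7.234 = 51.38 kPa

Δp ≈ 51.4 kPa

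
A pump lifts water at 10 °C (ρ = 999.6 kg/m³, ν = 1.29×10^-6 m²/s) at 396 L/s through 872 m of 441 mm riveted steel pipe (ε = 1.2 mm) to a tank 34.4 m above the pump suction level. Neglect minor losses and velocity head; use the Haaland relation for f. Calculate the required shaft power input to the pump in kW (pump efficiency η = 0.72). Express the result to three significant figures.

P_shaft ≈ 279 kW

V = 4Q/(πD²) = 2.593 m/s; Re = 8.86×10^5; ε/D = 0.00272; f = 0.02566
h_f = f(L/D)V²/2g = 17.38 m
Total head H = z + h_f = 34.4 + 17.38 = 51.78 m
P_hyd = ρgQH = 999.6·9.81·0.396·51.78 = 201.1 kW
P_shaft = P_hyd/η = 201.1/0.72 = 279.3 kW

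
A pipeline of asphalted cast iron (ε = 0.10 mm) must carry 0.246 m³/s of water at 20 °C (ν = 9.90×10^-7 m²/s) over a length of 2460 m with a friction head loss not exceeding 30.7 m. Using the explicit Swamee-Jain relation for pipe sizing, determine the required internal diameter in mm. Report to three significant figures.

Swamee-Jain (Type III): D = 0.66·[ε^1.25·(LQ²/(gh_f))^4.75 + ν·Q^9.4·(L/(gh_f))^5.2]^0.04
LQ²/(gh_f) = 0.4943; L/(gh_f) = 8.168
Term 1 = ε^1.25·(…)^4.75 = 3.52×10^-7; Term 2 = ν·Q^9.4·(…)^5.2 = 1.03×10^-7
D = 0.66·(3.52×10^-7 + 1.03×10^-7)^0.04 = 0.3680 m = 368 mm
Check: V = 2.31 m/s, Re = 8.60×10^5, f = 0.01561, h_f = 28.4 m ≈ 30.7 m ✓

D ≈ 368 mm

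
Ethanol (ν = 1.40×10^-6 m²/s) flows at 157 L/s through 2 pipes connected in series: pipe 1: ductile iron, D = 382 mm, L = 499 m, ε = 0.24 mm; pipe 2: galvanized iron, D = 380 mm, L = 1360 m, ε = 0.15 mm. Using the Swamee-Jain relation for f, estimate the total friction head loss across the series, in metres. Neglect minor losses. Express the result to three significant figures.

H ≈ 8.43 m

Pipe 1: V = 1.370 m/s, Re = 3.74×10^5, ε/D = 6.28×10^-4, f = 0.01879, h_1 = f(L/D)V²/2g = 2.348 m
Pipe 2: V = 1.384 m/s, Re = 3.76×10^5, ε/D = 3.95×10^-4, f = 0.01740, h_2 = f(L/D)V²/2g = 6.081 m
Series → Q common, losses add: H = Σh = 8.429 m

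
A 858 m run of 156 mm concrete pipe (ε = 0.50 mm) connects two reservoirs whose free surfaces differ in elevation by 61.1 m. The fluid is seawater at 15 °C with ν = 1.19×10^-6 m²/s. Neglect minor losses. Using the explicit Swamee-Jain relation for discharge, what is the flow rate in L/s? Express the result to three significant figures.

Q ≈ 54.3 L/s

Swamee-Jain (Type II): Q = -0.965·√(gD⁵h_f/L)·ln[ε/(3.7D) + √(3.17ν²L/(gD³h_f))]
√(gD⁵h_f/L) = √(9.81·0.156⁵·61.1/858) = 0.008034
ε/(3.7D) = 8.66×10^-4; √(3.17ν²L/(gD³h_f)) = 4.11×10^-5
Q = -0.965·0.008034·ln(9.074×10^-4) = 0.05431 m³/s
Check: V = 2.84 m/s, Re = 3.72×10^5, f = 0.02713, h_f = 61.4 m ≈ 61.1 m ✓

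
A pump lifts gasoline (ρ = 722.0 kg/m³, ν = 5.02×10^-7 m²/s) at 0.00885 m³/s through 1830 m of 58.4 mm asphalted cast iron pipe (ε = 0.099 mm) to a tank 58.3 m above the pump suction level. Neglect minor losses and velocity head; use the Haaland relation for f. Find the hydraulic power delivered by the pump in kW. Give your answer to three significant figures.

V = 4Q/(πD²) = 3.304 m/s; Re = 3.84×10^5; ε/D = 0.00170; f = 0.02294
h_f = f(L/D)V²/2g = 399.9 m
Total head H = z + h_f = 58.3 + 399.9 = 458.2 m
P_hyd = ρgQH = 722.0·9.81·0.00885·458.2 = 28.72 kW

P_hyd ≈ 28.7 kW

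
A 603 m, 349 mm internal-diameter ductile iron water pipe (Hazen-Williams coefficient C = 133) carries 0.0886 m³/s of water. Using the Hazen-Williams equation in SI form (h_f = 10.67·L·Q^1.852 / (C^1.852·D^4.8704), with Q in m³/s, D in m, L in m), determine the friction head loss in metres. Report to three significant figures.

h_f ≈ 1.42 m

h_f = 10.67·603·0.0886^1.852 / (133^1.852·0.349^4.8704) = 1.420 m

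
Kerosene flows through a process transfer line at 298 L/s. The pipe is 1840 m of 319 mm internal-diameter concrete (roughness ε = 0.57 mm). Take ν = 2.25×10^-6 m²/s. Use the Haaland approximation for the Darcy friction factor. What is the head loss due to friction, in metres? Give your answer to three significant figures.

V = 4Q/(πD²) = 4·0.298/(π·0.319²) = 3.729 m/s
Re = VD/ν = 3.729·0.319/2.25×10^-6 = 5.29×10^5 → turbulent
ε/D = 0.57/319 = 0.00179
Haaland: f = 0.02311
h_f = f(L/D)V²/(2g) = 0.02311·(1840/0.319)·3.729²/(2·9.81) = 94.45 m

h_f ≈ 94.5 m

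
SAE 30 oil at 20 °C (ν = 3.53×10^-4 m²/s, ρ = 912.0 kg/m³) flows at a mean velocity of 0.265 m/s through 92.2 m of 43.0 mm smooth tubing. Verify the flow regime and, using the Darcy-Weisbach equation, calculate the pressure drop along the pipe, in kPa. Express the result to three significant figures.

Re = VD/ν = 0.265·0.04300/3.53×10^-4 = 32.3 → laminar (Re < 2300)
f = 64/Re = 1.983
h_f = f(L/D)V²/(2g) = 1.983·(92.2/0.04300)·0.265²/(2·9.81) = 15.22 m
Δp = ρg·h_f = 912.0·9.81·15.22 = 136.1 kPa

Δp ≈ 136 kPa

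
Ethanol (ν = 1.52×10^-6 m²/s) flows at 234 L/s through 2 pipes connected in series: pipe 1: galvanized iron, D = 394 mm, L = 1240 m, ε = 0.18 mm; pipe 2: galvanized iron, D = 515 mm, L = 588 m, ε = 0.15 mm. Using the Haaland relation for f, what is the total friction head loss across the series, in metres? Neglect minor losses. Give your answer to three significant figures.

H ≈ 11.4 m

Pipe 1: V = 1.919 m/s, Re = 4.97×10^5, ε/D = 4.57×10^-4, f = 0.01730, h_1 = f(L/D)V²/2g = 10.22 m
Pipe 2: V = 1.123 m/s, Re = 3.81×10^5, ε/D = 2.91×10^-4, f = 0.01640, h_2 = f(L/D)V²/2g = 1.205 m
Series → Q common, losses add: H = Σh = 11.43 m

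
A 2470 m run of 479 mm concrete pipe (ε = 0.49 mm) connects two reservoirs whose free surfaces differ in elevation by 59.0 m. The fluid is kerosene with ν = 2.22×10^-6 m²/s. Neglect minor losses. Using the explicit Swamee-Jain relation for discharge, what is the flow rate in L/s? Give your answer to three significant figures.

Swamee-Jain (Type II): Q = -0.965·√(gD⁵h_f/L)·ln[ε/(3.7D) + √(3.17ν²L/(gD³h_f))]
√(gD⁵h_f/L) = √(9.81·0.479⁵·59.0/2470) = 0.07687
ε/(3.7D) = 2.76×10^-4; √(3.17ν²L/(gD³h_f)) = 2.46×10^-5
Q = -0.965·0.07687·ln(3.011×10^-4) = 0.6014 m³/s
Check: V = 3.34 m/s, Re = 7.20×10^5, f = 0.02026, h_f = 59.3 m ≈ 59.0 m ✓

Q ≈ 601 L/s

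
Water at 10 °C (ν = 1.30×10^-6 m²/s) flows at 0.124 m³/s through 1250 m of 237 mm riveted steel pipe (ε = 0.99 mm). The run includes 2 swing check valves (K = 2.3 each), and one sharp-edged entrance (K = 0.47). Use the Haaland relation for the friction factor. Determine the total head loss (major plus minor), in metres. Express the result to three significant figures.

V = 4Q/(πD²) = 2.811 m/s; V²/2g = 0.4027 m
Re = 5.12×10^5, ε/D = 0.00418 → f = 0.02903 (Haaland)
Major: h_f = f(L/D)·V²/2g = 0.02903·5274·0.4027 = 61.65 m
Minor: ΣK = 5.07; h_m = ΣK·V²/2g = 2.042 m
Total H_L = 61.65 + 2.042 = 63.70 m

H_L ≈ 63.7 m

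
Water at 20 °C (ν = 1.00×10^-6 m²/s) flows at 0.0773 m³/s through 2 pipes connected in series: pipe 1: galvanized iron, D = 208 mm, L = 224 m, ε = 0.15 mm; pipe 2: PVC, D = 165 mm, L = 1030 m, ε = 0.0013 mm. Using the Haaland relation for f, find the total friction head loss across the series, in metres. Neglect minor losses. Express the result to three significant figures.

H ≈ 58.4 m

Pipe 1: V = 2.275 m/s, Re = 4.73×10^5, ε/D = 7.21×10^-4, f = 0.01889, h_1 = f(L/D)V²/2g = 5.366 m
Pipe 2: V = 3.615 m/s, Re = 5.96×10^5, ε/D = 7.88×10^-6, f = 0.01276, h_2 = f(L/D)V²/2g = 53.06 m
Series → Q common, losses add: H = Σh = 58.42 m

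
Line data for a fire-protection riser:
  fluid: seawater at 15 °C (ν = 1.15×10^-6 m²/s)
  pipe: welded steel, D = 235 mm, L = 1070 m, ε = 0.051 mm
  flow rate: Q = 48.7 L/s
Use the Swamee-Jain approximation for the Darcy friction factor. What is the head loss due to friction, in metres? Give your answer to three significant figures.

V = 4Q/(πD²) = 4·0.0487/(π·0.235²) = 1.123 m/s
Re = VD/ν = 1.123·0.235/1.15×10^-6 = 2.29×10^5 → turbulent
ε/D = 0.051/235 = 2.17×10^-4
Swamee-Jain: f = 0.01696
h_f = f(L/D)V²/(2g) = 0.01696·(1070/0.235)·1.123²/(2·9.81) = 4.961 m

h_f ≈ 4.96 m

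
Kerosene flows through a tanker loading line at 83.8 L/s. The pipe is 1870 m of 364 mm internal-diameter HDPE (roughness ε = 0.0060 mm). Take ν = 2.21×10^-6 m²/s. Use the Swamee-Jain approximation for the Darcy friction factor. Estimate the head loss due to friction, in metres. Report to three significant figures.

V = 4Q/(πD²) = 4·0.0838/(π·0.364²) = 0.8053 m/s
Re = VD/ν = 0.8053·0.364/2.21×10^-6 = 1.33×10^5 → turbulent
ε/D = 0.0060/364 = 1.65×10^-5
Swamee-Jain: f = 0.01697
h_f = f(L/D)V²/(2g) = 0.01697·(1870/0.364)·0.8053²/(2·9.81) = 2.882 m

h_f ≈ 2.88 m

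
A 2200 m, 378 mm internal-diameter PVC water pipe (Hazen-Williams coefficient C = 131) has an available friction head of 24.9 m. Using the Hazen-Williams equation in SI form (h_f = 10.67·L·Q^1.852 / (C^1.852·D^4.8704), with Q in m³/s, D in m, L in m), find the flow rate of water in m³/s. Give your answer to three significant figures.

Q ≈ 0.251 m³/s

Rearranging: Q = [h_f·C^1.852·D^4.8704 / (10.67·L)]^(1/1.852)
Q = [24.9·131^1.852·0.378^4.8704 / (10.67·2200)]^0.540 = 0.2513 m³/s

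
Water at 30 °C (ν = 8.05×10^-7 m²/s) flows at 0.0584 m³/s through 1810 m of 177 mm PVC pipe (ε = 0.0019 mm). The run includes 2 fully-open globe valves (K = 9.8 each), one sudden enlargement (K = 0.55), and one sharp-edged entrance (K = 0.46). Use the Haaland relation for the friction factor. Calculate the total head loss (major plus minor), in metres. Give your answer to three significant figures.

H_L ≈ 44.3 m

V = 4Q/(πD²) = 2.373 m/s; V²/2g = 0.2871 m
Re = 5.22×10^5, ε/D = 1.07×10^-5 → f = 0.01309 (Haaland)
Major: h_f = f(L/D)·V²/2g = 0.01309·10226·0.2871 = 38.43 m
Minor: ΣK = 20.6; h_m = ΣK·V²/2g = 5.917 m
Total H_L = 38.43 + 5.917 = 44.35 m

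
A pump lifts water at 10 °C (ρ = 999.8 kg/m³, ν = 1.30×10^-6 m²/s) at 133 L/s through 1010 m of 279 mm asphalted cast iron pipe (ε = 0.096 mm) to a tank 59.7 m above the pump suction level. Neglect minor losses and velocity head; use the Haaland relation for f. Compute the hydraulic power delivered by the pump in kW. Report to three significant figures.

V = 4Q/(πD²) = 2.175 m/s; Re = 4.67×10^5; ε/D = 3.44×10^-4; f = 0.01657
h_f = f(L/D)V²/2g = 14.47 m
Total head H = z + h_f = 59.7 + 14.47 = 74.17 m
P_hyd = ρgQH = 999.8·9.81·0.133·74.17 = 96.75 kW

P_hyd ≈ 96.7 kW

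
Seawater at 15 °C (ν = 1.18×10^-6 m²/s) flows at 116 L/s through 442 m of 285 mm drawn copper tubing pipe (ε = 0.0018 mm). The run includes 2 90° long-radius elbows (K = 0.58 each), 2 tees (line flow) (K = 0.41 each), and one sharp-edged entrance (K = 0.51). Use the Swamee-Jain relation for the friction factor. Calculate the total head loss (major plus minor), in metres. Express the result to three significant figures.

H_L ≈ 3.95 m

V = 4Q/(πD²) = 1.818 m/s; V²/2g = 0.1685 m
Re = 4.39×10^5, ε/D = 6.32×10^-6 → f = 0.01349 (Swamee-Jain)
Major: h_f = f(L/D)·V²/2g = 0.01349·1551·0.1685 = 3.527 m
Minor: ΣK = 2.49; h_m = ΣK·V²/2g = 0.4196 m
Total H_L = 3.527 + 0.4196 = 3.946 m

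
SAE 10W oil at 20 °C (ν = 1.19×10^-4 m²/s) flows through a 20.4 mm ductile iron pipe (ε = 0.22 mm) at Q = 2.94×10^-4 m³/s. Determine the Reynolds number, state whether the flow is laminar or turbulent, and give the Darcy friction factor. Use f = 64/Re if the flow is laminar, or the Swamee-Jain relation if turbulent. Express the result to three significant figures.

V = 4Q/(πD²) = 0.8995 m/s
Re = VD/ν = 0.8995·0.0204/1.19×10^-4 = 154
Re < 2300 → laminar → f = 64/Re = 0.4150

Re ≈ 154; laminar; f = 64/Re ≈ 0.415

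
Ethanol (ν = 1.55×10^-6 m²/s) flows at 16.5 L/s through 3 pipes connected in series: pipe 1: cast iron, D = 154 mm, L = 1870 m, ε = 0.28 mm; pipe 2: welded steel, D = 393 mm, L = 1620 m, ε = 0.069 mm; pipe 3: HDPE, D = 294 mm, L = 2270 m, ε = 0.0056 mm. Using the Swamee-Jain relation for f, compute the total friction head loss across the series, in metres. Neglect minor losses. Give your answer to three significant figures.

Pipe 1: V = 0.8858 m/s, Re = 8.80×10^4, ε/D = 0.00182, f = 0.02507, h_1 = f(L/D)V²/2g = 12.17 m
Pipe 2: V = 0.1360 m/s, Re = 3.45×10^4, ε/D = 1.76×10^-4, f = 0.02319, h_2 = f(L/D)V²/2g = 0.09014 m
Pipe 3: V = 0.2431 m/s, Re = 4.61×10^4, ε/D = 1.90×10^-5, f = 0.02122, h_3 = f(L/D)V²/2g = 0.4933 m
Series → Q common, losses add: H = Σh = 12.76 m

H ≈ 12.8 m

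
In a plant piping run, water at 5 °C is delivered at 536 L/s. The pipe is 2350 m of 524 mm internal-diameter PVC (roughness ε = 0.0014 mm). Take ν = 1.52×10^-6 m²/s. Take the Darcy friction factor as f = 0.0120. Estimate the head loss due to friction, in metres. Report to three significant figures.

h_f ≈ 16.9 m

V = 4Q/(πD²) = 4·0.536/(π·0.524²) = 2.485 m/s
h_f = f(L/D)V²/(2g) = 0.01200·(2350/0.524)·2.485²/(2·9.81) = 16.95 m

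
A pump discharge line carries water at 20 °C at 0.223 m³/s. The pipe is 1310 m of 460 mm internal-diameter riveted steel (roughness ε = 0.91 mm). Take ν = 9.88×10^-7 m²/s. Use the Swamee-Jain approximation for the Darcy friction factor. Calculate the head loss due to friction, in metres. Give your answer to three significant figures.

V = 4Q/(πD²) = 4·0.223/(π·0.460²) = 1.342 m/s
Re = VD/ν = 1.342·0.460/9.88×10^-7 = 6.25×10^5 → turbulent
ε/D = 0.91/460 = 0.00198
Swamee-Jain: f = 0.02375
h_f = f(L/D)V²/(2g) = 0.02375·(1310/0.460)·1.342²/(2·9.81) = 6.207 m

h_f ≈ 6.21 m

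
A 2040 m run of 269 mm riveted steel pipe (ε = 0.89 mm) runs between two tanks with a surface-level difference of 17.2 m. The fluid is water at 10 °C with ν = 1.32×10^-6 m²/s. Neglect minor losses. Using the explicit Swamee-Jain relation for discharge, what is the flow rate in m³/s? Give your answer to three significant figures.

Q ≈ 0.0725 m³/s

Swamee-Jain (Type II): Q = -0.965·√(gD⁵h_f/L)·ln[ε/(3.7D) + √(3.17ν²L/(gD³h_f))]
√(gD⁵h_f/L) = √(9.81·0.269⁵·17.2/2040) = 0.01079
ε/(3.7D) = 8.94×10^-4; √(3.17ν²L/(gD³h_f)) = 5.86×10^-5
Q = -0.965·0.01079·ln(9.528×10^-4) = 0.07245 m³/s
Check: V = 1.27 m/s, Re = 2.60×10^5, f = 0.02754, h_f = 17.3 m ≈ 17.2 m ✓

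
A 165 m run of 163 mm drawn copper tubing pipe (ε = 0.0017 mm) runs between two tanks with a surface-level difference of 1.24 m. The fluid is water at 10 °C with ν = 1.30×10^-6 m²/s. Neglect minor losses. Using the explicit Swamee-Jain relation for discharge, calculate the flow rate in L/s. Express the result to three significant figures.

Q ≈ 25.1 L/s

Swamee-Jain (Type II): Q = -0.965·√(gD⁵h_f/L)·ln[ε/(3.7D) + √(3.17ν²L/(gD³h_f))]
√(gD⁵h_f/L) = √(9.81·0.163⁵·1.24/165) = 0.002913
ε/(3.7D) = 2.82×10^-6; √(3.17ν²L/(gD³h_f)) = 1.30×10^-4
Q = -0.965·0.002913·ln(1.324×10^-4) = 0.02510 m³/s
Check: V = 1.20 m/s, Re = 1.51×10^5, f = 0.01650, h_f = 1.23 m ≈ 1.24 m ✓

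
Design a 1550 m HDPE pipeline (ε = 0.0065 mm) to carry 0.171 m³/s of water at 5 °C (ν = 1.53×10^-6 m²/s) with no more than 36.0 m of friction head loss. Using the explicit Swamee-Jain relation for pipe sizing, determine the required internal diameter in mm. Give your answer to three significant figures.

D ≈ 271 mm

Swamee-Jain (Type III): D = 0.66·[ε^1.25·(LQ²/(gh_f))^4.75 + ν·Q^9.4·(L/(gh_f))^5.2]^0.04
LQ²/(gh_f) = 0.1283; L/(gh_f) = 4.389
Term 1 = ε^1.25·(…)^4.75 = 1.91×10^-11; Term 2 = ν·Q^9.4·(…)^5.2 = 2.07×10^-10
D = 0.66·(1.91×10^-11 + 2.07×10^-10)^0.04 = 0.2714 m = 271 mm
Check: V = 2.95 m/s, Re = 5.24×10^5, f = 0.01337, h_f = 34.0 m ≈ 36.0 m ✓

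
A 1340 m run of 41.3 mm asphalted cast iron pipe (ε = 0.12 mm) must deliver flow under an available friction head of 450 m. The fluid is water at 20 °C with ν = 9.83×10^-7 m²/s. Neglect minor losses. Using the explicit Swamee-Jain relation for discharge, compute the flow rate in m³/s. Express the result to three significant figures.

Q ≈ 0.00426 m³/s

Swamee-Jain (Type II): Q = -0.965·√(gD⁵h_f/L)·ln[ε/(3.7D) + √(3.17ν²L/(gD³h_f))]
√(gD⁵h_f/L) = √(9.81·0.0413⁵·450/1340) = 6.292×10^-4
ε/(3.7D) = 7.85×10^-4; √(3.17ν²L/(gD³h_f)) = 1.15×10^-4
Q = -0.965·6.292×10^-4·ln(9.002×10^-4) = 0.004258 m³/s
Check: V = 3.18 m/s, Re = 1.34×10^5, f = 0.02716, h_f = 454 m ≈ 450 m ✓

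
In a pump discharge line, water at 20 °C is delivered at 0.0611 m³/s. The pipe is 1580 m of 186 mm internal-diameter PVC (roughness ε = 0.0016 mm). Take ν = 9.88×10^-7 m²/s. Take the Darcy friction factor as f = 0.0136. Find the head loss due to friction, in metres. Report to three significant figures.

h_f ≈ 29.8 m

V = 4Q/(πD²) = 4·0.0611/(π·0.186²) = 2.249 m/s
h_f = f(L/D)V²/(2g) = 0.01360·(1580/0.186)·2.249²/(2·9.81) = 29.77 m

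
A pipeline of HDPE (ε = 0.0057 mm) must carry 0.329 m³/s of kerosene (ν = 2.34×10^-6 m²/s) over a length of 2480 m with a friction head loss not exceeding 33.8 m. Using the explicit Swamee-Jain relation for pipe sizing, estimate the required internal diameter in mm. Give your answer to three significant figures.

D ≈ 394 mm

Swamee-Jain (Type III): D = 0.66·[ε^1.25·(LQ²/(gh_f))^4.75 + ν·Q^9.4·(L/(gh_f))^5.2]^0.04
LQ²/(gh_f) = 0.8096; L/(gh_f) = 7.479
Term 1 = ε^1.25·(…)^4.75 = 1.02×10^-7; Term 2 = ν·Q^9.4·(…)^5.2 = 2.37×10^-6
D = 0.66·(1.02×10^-7 + 2.37×10^-6)^0.04 = 0.3938 m = 394 mm
Check: V = 2.70 m/s, Re = 4.55×10^5, f = 0.01353, h_f = 31.7 m ≈ 33.8 m ✓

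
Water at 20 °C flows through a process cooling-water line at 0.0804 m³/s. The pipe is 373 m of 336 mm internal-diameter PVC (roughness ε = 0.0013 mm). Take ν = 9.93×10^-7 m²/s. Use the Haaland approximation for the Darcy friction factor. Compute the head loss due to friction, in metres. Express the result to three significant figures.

h_f ≈ 0.666 m

V = 4Q/(πD²) = 4·0.0804/(π·0.336²) = 0.9068 m/s
Re = VD/ν = 0.9068·0.336/9.93×10^-7 = 3.07×10^5 → turbulent
ε/D = 0.0013/336 = 3.87×10^-6
Haaland: f = 0.01431
h_f = f(L/D)V²/(2g) = 0.01431·(373/0.336)·0.9068²/(2·9.81) = 0.6659 m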